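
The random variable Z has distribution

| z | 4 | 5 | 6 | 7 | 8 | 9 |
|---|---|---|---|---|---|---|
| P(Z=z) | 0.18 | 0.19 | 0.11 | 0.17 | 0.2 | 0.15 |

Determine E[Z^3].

329.09

E[Z^3] = Σ z^3·P(Z=z)
 = 64·0.18 + 125·0.19 + 216·0.11 + 343·0.17 + 512·0.2 + 729·0.15
 = 11.52 + 23.75 + 23.76 + 58.31 + 102.4 + 109.35
 = 329.09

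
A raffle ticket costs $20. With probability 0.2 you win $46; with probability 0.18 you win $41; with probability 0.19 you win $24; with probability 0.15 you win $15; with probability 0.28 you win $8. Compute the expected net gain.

E[payout] = 46·0.2 + 41·0.18 + 24·0.19 + 15·0.15 + 8·0.28
 = 9.2 + 7.38 + 4.56 + 2.25 + 2.24
 = 25.63
Net = 25.63 - 20 = 5.63

5.63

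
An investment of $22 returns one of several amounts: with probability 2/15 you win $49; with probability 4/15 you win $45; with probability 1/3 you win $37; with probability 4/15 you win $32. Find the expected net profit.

17.4

E[payout] = 49·2/15 + 45·4/15 + 37·1/3 + 32·4/15
 = 98/15 + 12 + 37/3 + 128/15
 = 197/5
Net = 197/5 - 22 = 87/5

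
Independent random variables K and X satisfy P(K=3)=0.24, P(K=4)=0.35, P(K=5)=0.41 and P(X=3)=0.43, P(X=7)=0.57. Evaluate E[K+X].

9.45

E[K+X] = Σ_k Σ_x (k+x) · P(K=k)P(X=x)
 = 6·0.1032 + 10·0.1368 + 7·0.1505 + 11·0.1995 + 8·0.1763 + 12·0.2337
 = 0.6192 + 1.368 + 1.0535 + 2.1945 + 1.4104 + 2.8044
 = 9.45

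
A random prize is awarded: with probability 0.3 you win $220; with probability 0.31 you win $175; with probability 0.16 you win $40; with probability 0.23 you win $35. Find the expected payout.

E[payout] = 220·0.3 + 175·0.31 + 40·0.16 + 35·0.23
 = 66 + 54.25 + 6.4 + 8.05
 = 134.7

134.7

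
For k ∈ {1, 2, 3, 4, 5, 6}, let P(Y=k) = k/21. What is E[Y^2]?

E[Y^2] = Σ y^2·P(Y=y)
 = 1·1/21 + 4·2/21 + 9·1/7 + 16·4/21 + 25·5/21 + 36·2/7
 = 1/21 + 8/21 + 9/7 + 64/21 + 125/21 + 72/7
 = 21

21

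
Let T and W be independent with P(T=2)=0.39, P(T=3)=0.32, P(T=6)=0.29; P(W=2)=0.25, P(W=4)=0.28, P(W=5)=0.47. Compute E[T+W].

7.45

E[T+W] = Σ_t Σ_w (t+w) · P(T=t)P(W=w)
 = 4·0.0975 + 6·0.1092 + 7·0.1833 + 5·0.08 + 7·0.0896 + 8·0.1504 + 8·0.0725 + 10·0.0812 + 11·0.1363
 = 0.39 + 0.6552 + 1.2831 + 0.4 + 0.6272 + 1.2032 + 0.58 + 0.812 + 1.4993
 = 7.45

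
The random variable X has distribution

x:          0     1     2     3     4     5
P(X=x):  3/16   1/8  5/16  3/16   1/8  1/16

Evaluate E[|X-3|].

1.375

E[|X-3|] = Σ |x-3|·P(X=x)
 = 3·3/16 + 2·1/8 + 1·5/16 + 0·3/16 + 1·1/8 + 2·1/16
 = 9/16 + 1/4 + 5/16 + 0 + 1/8 + 1/8
 = 11/8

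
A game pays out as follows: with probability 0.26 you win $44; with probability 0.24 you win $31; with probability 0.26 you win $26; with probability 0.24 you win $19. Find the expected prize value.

30.2

E[payout] = 44·0.26 + 31·0.24 + 26·0.26 + 19·0.24
 = 11.44 + 7.44 + 6.76 + 4.56
 = 30.2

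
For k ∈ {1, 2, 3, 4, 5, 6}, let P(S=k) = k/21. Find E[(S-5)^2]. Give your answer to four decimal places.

E[(S-5)^2] = Σ (s-5)^2·P(S=s)
 = 16·1/21 + 9·2/21 + 4·1/7 + 1·4/21 + 0·5/21 + 1·2/7
 = 16/21 + 6/7 + 4/7 + 4/21 + 0 + 2/7
 = 8/3

2.6667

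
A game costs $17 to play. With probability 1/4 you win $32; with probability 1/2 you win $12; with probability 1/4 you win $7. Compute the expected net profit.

E[payout] = 32·1/4 + 12·1/2 + 7·1/4
 = 8 + 6 + 7/4
 = 63/4
Net = 63/4 - 17 = -5/4

-1.25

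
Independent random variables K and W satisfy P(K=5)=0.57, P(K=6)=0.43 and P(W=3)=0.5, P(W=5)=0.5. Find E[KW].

E[KW] = Σ_k Σ_w kw · P(K=k)P(W=w)
 = 15·0.285 + 25·0.285 + 18·0.215 + 30·0.215
 = 4.275 + 7.125 + 3.87 + 6.45
 = 21.72

21.72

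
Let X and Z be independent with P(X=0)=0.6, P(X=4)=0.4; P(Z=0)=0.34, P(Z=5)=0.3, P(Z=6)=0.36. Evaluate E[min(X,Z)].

1.056

E[min(X,Z)] = Σ_x Σ_z min(x,z) · P(X=x)P(Z=z)
 = 0·0.204 + 0·0.18 + 0·0.216 + 0·0.136 + 4·0.12 + 4·0.144
 = 0 + 0 + 0 + 0 + 0.48 + 0.576
 = 1.056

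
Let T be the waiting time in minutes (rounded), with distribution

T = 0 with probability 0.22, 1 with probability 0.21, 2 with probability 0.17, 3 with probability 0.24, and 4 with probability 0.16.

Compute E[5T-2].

E[5T-2] = Σ (5t-2)·P(T=t)
 = (-2)·0.22 + 3·0.21 + 8·0.17 + 13·0.24 + 18·0.16
 = (-0.44) + 0.63 + 1.36 + 3.12 + 2.88
 = 7.55

7.55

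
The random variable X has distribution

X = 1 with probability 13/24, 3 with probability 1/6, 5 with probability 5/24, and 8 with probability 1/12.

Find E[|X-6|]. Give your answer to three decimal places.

E[|X-6|] = Σ |x-6|·P(X=x)
 = 5·13/24 + 3·1/6 + 1·5/24 + 2·1/12
 = 65/24 + 1/2 + 5/24 + 1/6
 = 43/12

3.583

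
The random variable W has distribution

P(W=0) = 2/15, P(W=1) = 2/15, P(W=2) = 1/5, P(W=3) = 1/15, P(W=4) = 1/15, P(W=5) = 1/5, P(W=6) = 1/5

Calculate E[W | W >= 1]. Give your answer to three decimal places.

3.692

P(W >= 1) = 2/15 + 1/5 + 1/15 + 1/15 + 1/5 + 1/5 = 13/15.
E[W | W >= 1] = [1·2/15 + 2·1/5 + 3·1/15 + 4·1/15 + 5·1/5 + 6·1/5] / (13/15)
 = 16/5 / (13/15)
 = 48/13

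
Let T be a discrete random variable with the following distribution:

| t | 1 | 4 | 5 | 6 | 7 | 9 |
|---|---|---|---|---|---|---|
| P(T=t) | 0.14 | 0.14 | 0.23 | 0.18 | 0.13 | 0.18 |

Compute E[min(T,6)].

4.79

E[min(T,6)] = Σ min(t,6)·P(T=t)
 = 1·0.14 + 4·0.14 + 5·0.23 + 6·0.18 + 6·0.13 + 6·0.18
 = 0.14 + 0.56 + 1.15 + 1.08 + 0.78 + 1.08
 = 4.79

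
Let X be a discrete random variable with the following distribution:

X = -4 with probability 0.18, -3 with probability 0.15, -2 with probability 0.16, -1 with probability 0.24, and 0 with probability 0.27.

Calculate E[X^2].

E[X^2] = Σ x^2·P(X=x)
 = 16·0.18 + 9·0.15 + 4·0.16 + 1·0.24 + 0·0.27
 = 2.88 + 1.35 + 0.64 + 0.24 + 0
 = 5.11

5.11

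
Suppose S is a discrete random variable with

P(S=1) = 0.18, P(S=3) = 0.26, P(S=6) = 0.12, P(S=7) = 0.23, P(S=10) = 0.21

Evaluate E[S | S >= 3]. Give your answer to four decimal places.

6.3537

P(S >= 3) = 0.26 + 0.12 + 0.23 + 0.21 = 0.82.
E[S | S >= 3] = [3·0.26 + 6·0.12 + 7·0.23 + 10·0.21] / 0.82
 = 5.21 / 0.82
 = 521/82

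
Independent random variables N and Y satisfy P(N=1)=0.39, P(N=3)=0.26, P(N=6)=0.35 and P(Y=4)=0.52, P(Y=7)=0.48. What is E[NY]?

E[NY] = Σ_n Σ_y ny · P(N=n)P(Y=y)
 = 4·0.2028 + 7·0.1872 + 12·0.1352 + 21·0.1248 + 24·0.182 + 42·0.168
 = 0.8112 + 1.3104 + 1.6224 + 2.6208 + 4.368 + 7.056
 = 17.7888

17.7888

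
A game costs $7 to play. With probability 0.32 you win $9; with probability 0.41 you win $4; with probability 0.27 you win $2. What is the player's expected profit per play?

-1.94

E[payout] = 9·0.32 + 4·0.41 + 2·0.27
 = 2.88 + 1.64 + 0.54
 = 5.06
Net = 5.06 - 7 = -1.94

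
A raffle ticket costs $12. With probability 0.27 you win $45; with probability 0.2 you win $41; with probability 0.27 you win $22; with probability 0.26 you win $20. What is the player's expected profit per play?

19.49

E[payout] = 45·0.27 + 41·0.2 + 22·0.27 + 20·0.26
 = 12.15 + 8.2 + 5.94 + 5.2
 = 31.49
Net = 31.49 - 12 = 19.49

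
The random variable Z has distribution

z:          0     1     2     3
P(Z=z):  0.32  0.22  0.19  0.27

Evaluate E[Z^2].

E[Z^2] = Σ z^2·P(Z=z)
 = 0·0.32 + 1·0.22 + 4·0.19 + 9·0.27
 = 0 + 0.22 + 0.76 + 2.43
 = 3.41

3.41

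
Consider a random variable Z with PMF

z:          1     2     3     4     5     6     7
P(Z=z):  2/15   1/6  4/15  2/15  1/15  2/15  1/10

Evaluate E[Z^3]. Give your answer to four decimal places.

88.6333

E[Z^3] = Σ z^3·P(Z=z)
 = 1·2/15 + 8·1/6 + 27·4/15 + 64·2/15 + 125·1/15 + 216·2/15 + 343·1/10
 = 2/15 + 4/3 + 36/5 + 128/15 + 25/3 + 144/5 + 343/10
 = 2659/30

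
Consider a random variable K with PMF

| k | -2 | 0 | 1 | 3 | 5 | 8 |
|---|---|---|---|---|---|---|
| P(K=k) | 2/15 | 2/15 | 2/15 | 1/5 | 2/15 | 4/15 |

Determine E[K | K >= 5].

P(K >= 5) = 2/15 + 4/15 = 2/5.
E[K | K >= 5] = [5·2/15 + 8·4/15] / (2/5)
 = 14/5 / (2/5)
 = 7

7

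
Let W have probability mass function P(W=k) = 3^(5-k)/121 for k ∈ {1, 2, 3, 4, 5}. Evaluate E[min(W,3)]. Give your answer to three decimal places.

1.438

E[min(W,3)] = Σ min(w,3)·P(W=w)
 = 1·81/121 + 2·27/121 + 3·9/121 + 3·3/121 + 3·1/121
 = 81/121 + 54/121 + 27/121 + 9/121 + 3/121
 = 174/121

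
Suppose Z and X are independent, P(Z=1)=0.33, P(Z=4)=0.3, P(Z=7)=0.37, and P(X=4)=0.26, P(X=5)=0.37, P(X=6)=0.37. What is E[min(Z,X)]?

3.4207

E[min(Z,X)] = Σ_z Σ_x min(z,x) · P(Z=z)P(X=x)
 = 1·0.0858 + 1·0.1221 + 1·0.1221 + 4·0.078 + 4·0.111 + 4·0.111 + 4·0.0962 + 5·0.1369 + 6·0.1369
 = 0.0858 + 0.1221 + 0.1221 + 0.312 + 0.444 + 0.444 + 0.3848 + 0.6845 + 0.8214
 = 3.4207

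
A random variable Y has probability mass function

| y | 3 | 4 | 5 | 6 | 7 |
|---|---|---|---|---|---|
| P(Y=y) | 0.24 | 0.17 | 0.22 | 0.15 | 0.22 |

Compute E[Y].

E[Y] = Σ y·P(Y=y)
 = 3·0.24 + 4·0.17 + 5·0.22 + 6·0.15 + 7·0.22
 = 0.72 + 0.68 + 1.1 + 0.9 + 1.54
 = 4.94

4.94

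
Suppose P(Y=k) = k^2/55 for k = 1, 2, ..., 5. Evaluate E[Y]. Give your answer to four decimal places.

E[Y] = Σ y·P(Y=y)
 = 1·1/55 + 2·4/55 + 3·9/55 + 4·16/55 + 5·5/11
 = 1/55 + 8/55 + 27/55 + 64/55 + 25/11
 = 45/11

4.0909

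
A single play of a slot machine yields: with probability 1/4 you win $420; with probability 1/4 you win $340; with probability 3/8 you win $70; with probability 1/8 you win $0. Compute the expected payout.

E[payout] = 420·1/4 + 340·1/4 + 70·3/8 + 0·1/8
 = 105 + 85 + 105/4 + 0
 = 865/4

216.25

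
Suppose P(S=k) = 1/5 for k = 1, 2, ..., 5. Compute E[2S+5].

E[2S+5] = Σ (2s+5)·P(S=s)
 = 7·1/5 + 9·1/5 + 11·1/5 + 13·1/5 + 15·1/5
 = 7/5 + 9/5 + 11/5 + 13/5 + 3
 = 11

11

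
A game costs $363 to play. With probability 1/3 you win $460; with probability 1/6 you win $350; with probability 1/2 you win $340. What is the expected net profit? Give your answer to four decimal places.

18.6667

E[payout] = 460·1/3 + 350·1/6 + 340·1/2
 = 460/3 + 175/3 + 170
 = 1145/3
Net = 1145/3 - 363 = 56/3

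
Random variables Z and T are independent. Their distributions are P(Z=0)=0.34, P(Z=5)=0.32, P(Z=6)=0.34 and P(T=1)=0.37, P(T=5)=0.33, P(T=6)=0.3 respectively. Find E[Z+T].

7.46

E[Z+T] = Σ_z Σ_t (z+t) · P(Z=z)P(T=t)
 = 1·0.1258 + 5·0.1122 + 6·0.102 + 6·0.1184 + 10·0.1056 + 11·0.096 + 7·0.1258 + 11·0.1122 + 12·0.102
 = 0.1258 + 0.561 + 0.612 + 0.7104 + 1.056 + 1.056 + 0.8806 + 1.2342 + 1.224
 = 7.46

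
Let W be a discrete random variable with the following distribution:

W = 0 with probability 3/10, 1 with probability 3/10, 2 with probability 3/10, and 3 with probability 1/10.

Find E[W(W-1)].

E[W(W-1)] = Σ w(w-1)·P(W=w)
 = 0·3/10 + 0·3/10 + 2·3/10 + 6·1/10
 = 0 + 0 + 3/5 + 3/5
 = 6/5

1.2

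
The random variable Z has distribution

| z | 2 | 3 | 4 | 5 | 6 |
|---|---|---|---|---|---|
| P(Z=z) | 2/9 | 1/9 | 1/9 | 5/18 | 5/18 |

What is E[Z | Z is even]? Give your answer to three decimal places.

P(Z is even) = 2/9 + 1/9 + 5/18 = 11/18.
E[Z | Z is even] = [2·2/9 + 4·1/9 + 6·5/18] / (11/18)
 = 23/9 / (11/18)
 = 46/11

4.182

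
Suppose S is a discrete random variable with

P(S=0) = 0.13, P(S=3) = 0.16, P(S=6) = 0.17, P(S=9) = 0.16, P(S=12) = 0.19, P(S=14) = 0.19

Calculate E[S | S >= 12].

13

P(S >= 12) = 0.19 + 0.19 = 0.38.
E[S | S >= 12] = [12·0.19 + 14·0.19] / 0.38
 = 4.94 / 0.38
 = 13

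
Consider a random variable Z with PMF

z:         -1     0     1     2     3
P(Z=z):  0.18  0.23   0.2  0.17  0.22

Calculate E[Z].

1.02

E[Z] = Σ z·P(Z=z)
 = (-1)·0.18 + 0·0.23 + 1·0.2 + 2·0.17 + 3·0.22
 = (-0.18) + 0 + 0.2 + 0.34 + 0.66
 = 1.02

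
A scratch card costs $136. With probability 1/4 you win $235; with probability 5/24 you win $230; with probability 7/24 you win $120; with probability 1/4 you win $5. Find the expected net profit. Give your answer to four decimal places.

E[payout] = 235·1/4 + 230·5/24 + 120·7/24 + 5·1/4
 = 235/4 + 575/12 + 35 + 5/4
 = 1715/12
Net = 1715/12 - 136 = 83/12

6.9167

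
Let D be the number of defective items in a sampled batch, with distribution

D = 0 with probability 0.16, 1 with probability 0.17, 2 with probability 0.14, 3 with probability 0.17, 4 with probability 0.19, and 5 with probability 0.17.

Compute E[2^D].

E[2^D] = Σ 2^d·P(D=d)
 = 1·0.16 + 2·0.17 + 4·0.14 + 8·0.17 + 16·0.19 + 32·0.17
 = 0.16 + 0.34 + 0.56 + 1.36 + 3.04 + 5.44
 = 10.9

10.9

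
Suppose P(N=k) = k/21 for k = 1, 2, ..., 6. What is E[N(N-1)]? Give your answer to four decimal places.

E[N(N-1)] = Σ n(n-1)·P(N=n)
 = 0·1/21 + 2·2/21 + 6·1/7 + 12·4/21 + 20·5/21 + 30·2/7
 = 0 + 4/21 + 6/7 + 16/7 + 100/21 + 60/7
 = 50/3

16.6667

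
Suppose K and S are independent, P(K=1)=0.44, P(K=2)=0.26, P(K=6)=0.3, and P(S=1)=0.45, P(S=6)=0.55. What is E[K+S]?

6.51

E[K+S] = Σ_k Σ_s (k+s) · P(K=k)P(S=s)
 = 2·0.198 + 7·0.242 + 3·0.117 + 8·0.143 + 7·0.135 + 12·0.165
 = 0.396 + 1.694 + 0.351 + 1.144 + 0.945 + 1.98
 = 6.51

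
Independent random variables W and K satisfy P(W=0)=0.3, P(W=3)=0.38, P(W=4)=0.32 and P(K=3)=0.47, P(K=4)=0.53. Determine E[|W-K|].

1.4108

E[|W-K|] = Σ_w Σ_k |w-k| · P(W=w)P(K=k)
 = 3·0.141 + 4·0.159 + 0·0.1786 + 1·0.2014 + 1·0.1504 + 0·0.1696
 = 0.423 + 0.636 + 0 + 0.2014 + 0.1504 + 0
 = 1.4108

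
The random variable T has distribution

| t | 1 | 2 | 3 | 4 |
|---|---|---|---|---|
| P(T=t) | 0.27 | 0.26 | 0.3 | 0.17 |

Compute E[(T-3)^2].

E[(T-3)^2] = Σ (t-3)^2·P(T=t)
 = 4·0.27 + 1·0.26 + 0·0.3 + 1·0.17
 = 1.08 + 0.26 + 0 + 0.17
 = 1.51

1.51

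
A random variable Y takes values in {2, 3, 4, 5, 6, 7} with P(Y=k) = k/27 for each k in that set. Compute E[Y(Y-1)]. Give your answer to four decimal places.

E[Y(Y-1)] = Σ y(y-1)·P(Y=y)
 = 2·2/27 + 6·1/9 + 12·4/27 + 20·5/27 + 30·2/9 + 42·7/27
 = 4/27 + 2/3 + 16/9 + 100/27 + 20/3 + 98/9
 = 644/27

23.8519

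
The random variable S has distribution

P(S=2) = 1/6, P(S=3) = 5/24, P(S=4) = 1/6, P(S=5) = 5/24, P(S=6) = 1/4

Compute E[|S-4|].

E[|S-4|] = Σ |s-4|·P(S=s)
 = 2·1/6 + 1·5/24 + 0·1/6 + 1·5/24 + 2·1/4
 = 1/3 + 5/24 + 0 + 5/24 + 1/2
 = 5/4

1.25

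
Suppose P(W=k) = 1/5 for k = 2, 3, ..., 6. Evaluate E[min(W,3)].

E[min(W,3)] = Σ min(w,3)·P(W=w)
 = 2·1/5 + 3·1/5 + 3·1/5 + 3·1/5 + 3·1/5
 = 2/5 + 3/5 + 3/5 + 3/5 + 3/5
 = 14/5

2.8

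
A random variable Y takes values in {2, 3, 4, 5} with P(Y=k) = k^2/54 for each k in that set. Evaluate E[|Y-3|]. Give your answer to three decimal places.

E[|Y-3|] = Σ |y-3|·P(Y=y)
 = 1·2/27 + 0·1/6 + 1·8/27 + 2·25/54
 = 2/27 + 0 + 8/27 + 25/27
 = 35/27

1.296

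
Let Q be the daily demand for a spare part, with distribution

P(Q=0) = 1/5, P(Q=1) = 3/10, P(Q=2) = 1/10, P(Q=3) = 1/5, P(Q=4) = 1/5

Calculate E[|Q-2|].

E[|Q-2|] = Σ |q-2|·P(Q=q)
 = 2·1/5 + 1·3/10 + 0·1/10 + 1·1/5 + 2·1/5
 = 2/5 + 3/10 + 0 + 1/5 + 2/5
 = 13/10

1.3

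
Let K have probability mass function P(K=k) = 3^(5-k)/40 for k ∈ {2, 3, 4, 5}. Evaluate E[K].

E[K] = Σ k·P(K=k)
 = 2·27/40 + 3·9/40 + 4·3/40 + 5·1/40
 = 27/20 + 27/40 + 3/10 + 1/8
 = 49/20

2.45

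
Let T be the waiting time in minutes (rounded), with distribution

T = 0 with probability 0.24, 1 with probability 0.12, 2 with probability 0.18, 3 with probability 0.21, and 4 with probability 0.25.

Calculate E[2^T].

6.88

E[2^T] = Σ 2^t·P(T=t)
 = 1·0.24 + 2·0.12 + 4·0.18 + 8·0.21 + 16·0.25
 = 0.24 + 0.24 + 0.72 + 1.68 + 4
 = 6.88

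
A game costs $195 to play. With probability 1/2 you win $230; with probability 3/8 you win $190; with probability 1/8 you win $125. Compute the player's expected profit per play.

6.875

E[payout] = 230·1/2 + 190·3/8 + 125·1/8
 = 115 + 285/4 + 125/8
 = 1615/8
Net = 1615/8 - 195 = 55/8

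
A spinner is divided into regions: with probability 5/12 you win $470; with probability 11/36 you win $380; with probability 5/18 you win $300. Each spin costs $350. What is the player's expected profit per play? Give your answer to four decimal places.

E[payout] = 470·5/12 + 380·11/36 + 300·5/18
 = 1175/6 + 1045/9 + 250/3
 = 7115/18
Net = 7115/18 - 350 = 815/18

45.2778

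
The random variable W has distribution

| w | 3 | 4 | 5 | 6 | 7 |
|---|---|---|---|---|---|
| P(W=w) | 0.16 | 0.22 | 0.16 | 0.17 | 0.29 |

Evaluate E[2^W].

E[2^W] = Σ 2^w·P(W=w)
 = 8·0.16 + 16·0.22 + 32·0.16 + 64·0.17 + 128·0.29
 = 1.28 + 3.52 + 5.12 + 10.88 + 37.12
 = 57.92

57.92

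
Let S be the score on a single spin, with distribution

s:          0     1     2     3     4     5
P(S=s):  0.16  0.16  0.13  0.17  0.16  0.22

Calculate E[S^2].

E[S^2] = Σ s^2·P(S=s)
 = 0·0.16 + 1·0.16 + 4·0.13 + 9·0.17 + 16·0.16 + 25·0.22
 = 0 + 0.16 + 0.52 + 1.53 + 2.56 + 5.5
 = 10.27

10.27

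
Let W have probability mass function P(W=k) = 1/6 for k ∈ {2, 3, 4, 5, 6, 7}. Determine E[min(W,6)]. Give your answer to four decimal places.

4.3333

E[min(W,6)] = Σ min(w,6)·P(W=w)
 = 2·1/6 + 3·1/6 + 4·1/6 + 5·1/6 + 6·1/6 + 6·1/6
 = 1/3 + 1/2 + 2/3 + 5/6 + 1 + 1
 = 13/3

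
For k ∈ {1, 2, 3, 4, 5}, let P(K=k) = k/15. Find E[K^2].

E[K^2] = Σ k^2·P(K=k)
 = 1·1/15 + 4·2/15 + 9·1/5 + 16·4/15 + 25·1/3
 = 1/15 + 8/15 + 9/5 + 64/15 + 25/3
 = 15

15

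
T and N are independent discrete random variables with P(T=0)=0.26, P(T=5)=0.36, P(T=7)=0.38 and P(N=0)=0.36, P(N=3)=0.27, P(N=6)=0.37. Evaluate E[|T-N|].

E[|T-N|] = Σ_t Σ_n |t-n| · P(T=t)P(N=n)
 = 0·0.0936 + 3·0.0702 + 6·0.0962 + 5·0.1296 + 2·0.0972 + 1·0.1332 + 7·0.1368 + 4·0.1026 + 1·0.1406
 = 0 + 0.2106 + 0.5772 + 0.648 + 0.1944 + 0.1332 + 0.9576 + 0.4104 + 0.1406
 = 3.272

3.272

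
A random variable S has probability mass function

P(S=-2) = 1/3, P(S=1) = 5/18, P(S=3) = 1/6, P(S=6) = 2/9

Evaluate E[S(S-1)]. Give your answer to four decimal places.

E[S(S-1)] = Σ s(s-1)·P(S=s)
 = 6·1/3 + 0·5/18 + 6·1/6 + 30·2/9
 = 2 + 0 + 1 + 20/3
 = 29/3

9.6667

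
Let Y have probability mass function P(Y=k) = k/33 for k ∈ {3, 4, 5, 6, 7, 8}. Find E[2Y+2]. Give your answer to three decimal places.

14.061

E[2Y+2] = Σ (2y+2)·P(Y=y)
 = 8·1/11 + 10·4/33 + 12·5/33 + 14·2/11 + 16·7/33 + 18·8/33
 = 8/11 + 40/33 + 20/11 + 28/11 + 112/33 + 48/11
 = 464/33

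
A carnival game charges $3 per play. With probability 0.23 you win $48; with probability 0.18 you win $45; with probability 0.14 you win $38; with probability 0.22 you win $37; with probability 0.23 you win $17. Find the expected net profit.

33.51

E[payout] = 48·0.23 + 45·0.18 + 38·0.14 + 37·0.22 + 17·0.23
 = 11.04 + 8.1 + 5.32 + 8.14 + 3.91
 = 36.51
Net = 36.51 - 3 = 33.51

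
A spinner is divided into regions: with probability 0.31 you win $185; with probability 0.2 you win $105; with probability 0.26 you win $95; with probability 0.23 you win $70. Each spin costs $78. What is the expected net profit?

41.15

E[payout] = 185·0.31 + 105·0.2 + 95·0.26 + 70·0.23
 = 57.35 + 21 + 24.7 + 16.1
 = 119.15
Net = 119.15 - 78 = 41.15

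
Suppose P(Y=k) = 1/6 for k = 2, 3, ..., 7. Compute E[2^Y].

E[2^Y] = Σ 2^y·P(Y=y)
 = 4·1/6 + 8·1/6 + 16·1/6 + 32·1/6 + 64·1/6 + 128·1/6
 = 2/3 + 4/3 + 8/3 + 16/3 + 32/3 + 64/3
 = 42

42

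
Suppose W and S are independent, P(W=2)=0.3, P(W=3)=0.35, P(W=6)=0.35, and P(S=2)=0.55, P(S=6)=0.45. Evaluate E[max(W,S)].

4.7625

E[max(W,S)] = Σ_w Σ_s max(w,s) · P(W=w)P(S=s)
 = 2·0.165 + 6·0.135 + 3·0.1925 + 6·0.1575 + 6·0.1925 + 6·0.1575
 = 0.33 + 0.81 + 0.5775 + 0.945 + 1.155 + 0.945
 = 4.7625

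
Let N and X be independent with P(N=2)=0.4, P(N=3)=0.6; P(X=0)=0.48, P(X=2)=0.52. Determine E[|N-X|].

1.56

E[|N-X|] = Σ_n Σ_x |n-x| · P(N=n)P(X=x)
 = 2·0.192 + 0·0.208 + 3·0.288 + 1·0.312
 = 0.384 + 0 + 0.864 + 0.312
 = 1.56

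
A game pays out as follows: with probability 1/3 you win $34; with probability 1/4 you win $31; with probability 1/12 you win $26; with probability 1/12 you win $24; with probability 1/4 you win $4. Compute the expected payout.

E[payout] = 34·1/3 + 31·1/4 + 26·1/12 + 24·1/12 + 4·1/4
 = 34/3 + 31/4 + 13/6 + 2 + 1
 = 97/4

24.25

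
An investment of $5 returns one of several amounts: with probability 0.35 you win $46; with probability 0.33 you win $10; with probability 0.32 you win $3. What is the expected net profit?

E[payout] = 46·0.35 + 10·0.33 + 3·0.32
 = 16.1 + 3.3 + 0.96
 = 20.36
Net = 20.36 - 5 = 15.36

15.36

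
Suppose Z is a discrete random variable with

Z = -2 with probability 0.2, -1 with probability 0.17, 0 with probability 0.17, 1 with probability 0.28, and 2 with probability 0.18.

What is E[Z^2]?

1.97

E[Z^2] = Σ z^2·P(Z=z)
 = 4·0.2 + 1·0.17 + 0·0.17 + 1·0.28 + 4·0.18
 = 0.8 + 0.17 + 0 + 0.28 + 0.72
 = 1.97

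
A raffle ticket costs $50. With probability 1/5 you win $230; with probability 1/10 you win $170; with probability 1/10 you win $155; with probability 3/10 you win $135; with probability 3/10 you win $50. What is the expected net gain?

E[payout] = 230·1/5 + 170·1/10 + 155·1/10 + 135·3/10 + 50·3/10
 = 46 + 17 + 31/2 + 81/2 + 15
 = 134
Net = 134 - 50 = 84

84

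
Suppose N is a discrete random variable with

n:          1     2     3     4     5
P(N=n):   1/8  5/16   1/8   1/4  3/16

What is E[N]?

3.0625

E[N] = Σ n·P(N=n)
 = 1·1/8 + 2·5/16 + 3·1/8 + 4·1/4 + 5·3/16
 = 1/8 + 5/8 + 3/8 + 1 + 15/16
 = 49/16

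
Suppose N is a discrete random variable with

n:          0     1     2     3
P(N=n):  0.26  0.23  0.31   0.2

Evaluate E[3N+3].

E[3N+3] = Σ (3n+3)·P(N=n)
 = 3·0.26 + 6·0.23 + 9·0.31 + 12·0.2
 = 0.78 + 1.38 + 2.79 + 2.4
 = 7.35

7.35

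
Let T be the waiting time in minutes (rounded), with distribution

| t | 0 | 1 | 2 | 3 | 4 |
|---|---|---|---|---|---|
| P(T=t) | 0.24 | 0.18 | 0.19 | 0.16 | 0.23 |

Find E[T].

E[T] = Σ t·P(T=t)
 = 0·0.24 + 1·0.18 + 2·0.19 + 3·0.16 + 4·0.23
 = 0 + 0.18 + 0.38 + 0.48 + 0.92
 = 1.96

1.96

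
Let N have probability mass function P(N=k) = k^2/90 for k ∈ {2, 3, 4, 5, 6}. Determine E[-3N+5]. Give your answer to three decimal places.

-9.667

E[-3N+5] = Σ (-3n+5)·P(N=n)
 = (-1)·2/45 + (-4)·1/10 + (-7)·8/45 + (-10)·5/18 + (-13)·2/5
 = (-2/45) + (-2/5) + (-56/45) + (-25/9) + (-26/5)
 = -29/3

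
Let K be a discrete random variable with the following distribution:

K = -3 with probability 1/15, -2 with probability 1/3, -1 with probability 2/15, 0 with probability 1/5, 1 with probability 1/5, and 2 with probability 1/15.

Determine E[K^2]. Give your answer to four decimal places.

2.5333

E[K^2] = Σ k^2·P(K=k)
 = 9·1/15 + 4·1/3 + 1·2/15 + 0·1/5 + 1·1/5 + 4·1/15
 = 3/5 + 4/3 + 2/15 + 0 + 1/5 + 4/15
 = 38/15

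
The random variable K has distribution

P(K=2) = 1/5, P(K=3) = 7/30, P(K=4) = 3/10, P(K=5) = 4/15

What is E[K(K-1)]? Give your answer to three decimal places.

E[K(K-1)] = Σ k(k-1)·P(K=k)
 = 2·1/5 + 6·7/30 + 12·3/10 + 20·4/15
 = 2/5 + 7/5 + 18/5 + 16/3
 = 161/15

10.733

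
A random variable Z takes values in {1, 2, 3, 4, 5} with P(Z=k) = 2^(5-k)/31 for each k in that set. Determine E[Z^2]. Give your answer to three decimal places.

E[Z^2] = Σ z^2·P(Z=z)
 = 1·16/31 + 4·8/31 + 9·4/31 + 16·2/31 + 25·1/31
 = 16/31 + 32/31 + 36/31 + 32/31 + 25/31
 = 141/31

4.548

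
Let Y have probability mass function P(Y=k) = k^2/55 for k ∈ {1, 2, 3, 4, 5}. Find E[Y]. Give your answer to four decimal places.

E[Y] = Σ y·P(Y=y)
 = 1·1/55 + 2·4/55 + 3·9/55 + 4·16/55 + 5·5/11
 = 1/55 + 8/55 + 27/55 + 64/55 + 25/11
 = 45/11

4.0909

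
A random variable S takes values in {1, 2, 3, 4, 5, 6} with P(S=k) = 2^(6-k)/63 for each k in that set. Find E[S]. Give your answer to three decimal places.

E[S] = Σ s·P(S=s)
 = 1·32/63 + 2·16/63 + 3·8/63 + 4·4/63 + 5·2/63 + 6·1/63
 = 32/63 + 32/63 + 8/21 + 16/63 + 10/63 + 2/21
 = 40/21

1.905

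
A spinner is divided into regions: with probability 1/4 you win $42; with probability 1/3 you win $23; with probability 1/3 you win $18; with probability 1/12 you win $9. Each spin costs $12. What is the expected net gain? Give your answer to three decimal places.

E[payout] = 42·1/4 + 23·1/3 + 18·1/3 + 9·1/12
 = 21/2 + 23/3 + 6 + 3/4
 = 299/12
Net = 299/12 - 12 = 155/12

12.917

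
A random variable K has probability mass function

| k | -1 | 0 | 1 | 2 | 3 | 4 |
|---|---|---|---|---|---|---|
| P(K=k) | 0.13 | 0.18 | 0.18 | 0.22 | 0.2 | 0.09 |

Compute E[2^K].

4.525

E[2^K] = Σ 2^k·P(K=k)
 = 0.5·0.13 + 1·0.18 + 2·0.18 + 4·0.22 + 8·0.2 + 16·0.09
 = 0.065 + 0.18 + 0.36 + 0.88 + 1.6 + 1.44
 = 4.525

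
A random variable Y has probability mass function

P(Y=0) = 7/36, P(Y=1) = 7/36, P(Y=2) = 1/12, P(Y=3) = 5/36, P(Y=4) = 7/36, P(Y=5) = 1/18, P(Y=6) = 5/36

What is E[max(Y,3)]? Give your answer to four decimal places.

E[max(Y,3)] = Σ max(y,3)·P(Y=y)
 = 3·7/36 + 3·7/36 + 3·1/12 + 3·5/36 + 4·7/36 + 5·1/18 + 6·5/36
 = 7/12 + 7/12 + 1/4 + 5/12 + 7/9 + 5/18 + 5/6
 = 67/18

3.7222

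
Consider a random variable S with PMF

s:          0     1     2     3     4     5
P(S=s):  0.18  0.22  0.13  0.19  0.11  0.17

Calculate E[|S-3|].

E[|S-3|] = Σ |s-3|·P(S=s)
 = 3·0.18 + 2·0.22 + 1·0.13 + 0·0.19 + 1·0.11 + 2·0.17
 = 0.54 + 0.44 + 0.13 + 0 + 0.11 + 0.34
 = 1.56

1.56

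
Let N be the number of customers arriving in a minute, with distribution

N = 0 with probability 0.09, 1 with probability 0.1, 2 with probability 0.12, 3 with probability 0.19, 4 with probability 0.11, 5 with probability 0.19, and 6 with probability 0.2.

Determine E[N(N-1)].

E[N(N-1)] = Σ n(n-1)·P(N=n)
 = 0·0.09 + 0·0.1 + 2·0.12 + 6·0.19 + 12·0.11 + 20·0.19 + 30·0.2
 = 0 + 0 + 0.24 + 1.14 + 1.32 + 3.8 + 6
 = 12.5

12.5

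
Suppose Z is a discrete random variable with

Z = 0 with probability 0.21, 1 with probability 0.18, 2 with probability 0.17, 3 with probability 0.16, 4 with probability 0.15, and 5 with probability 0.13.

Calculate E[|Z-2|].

E[|Z-2|] = Σ |z-2|·P(Z=z)
 = 2·0.21 + 1·0.18 + 0·0.17 + 1·0.16 + 2·0.15 + 3·0.13
 = 0.42 + 0.18 + 0 + 0.16 + 0.3 + 0.39
 = 1.45

1.45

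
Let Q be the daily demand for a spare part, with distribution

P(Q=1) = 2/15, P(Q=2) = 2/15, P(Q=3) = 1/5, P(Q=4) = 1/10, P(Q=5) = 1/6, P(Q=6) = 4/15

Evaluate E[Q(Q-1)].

E[Q(Q-1)] = Σ q(q-1)·P(Q=q)
 = 0·2/15 + 2·2/15 + 6·1/5 + 12·1/10 + 20·1/6 + 30·4/15
 = 0 + 4/15 + 6/5 + 6/5 + 10/3 + 8
 = 14

14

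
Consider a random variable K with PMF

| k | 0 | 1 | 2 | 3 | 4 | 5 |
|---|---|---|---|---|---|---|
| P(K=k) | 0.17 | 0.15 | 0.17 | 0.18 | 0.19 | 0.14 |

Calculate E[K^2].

8.99

E[K^2] = Σ k^2·P(K=k)
 = 0·0.17 + 1·0.15 + 4·0.17 + 9·0.18 + 16·0.19 + 25·0.14
 = 0 + 0.15 + 0.68 + 1.62 + 3.04 + 3.5
 = 8.99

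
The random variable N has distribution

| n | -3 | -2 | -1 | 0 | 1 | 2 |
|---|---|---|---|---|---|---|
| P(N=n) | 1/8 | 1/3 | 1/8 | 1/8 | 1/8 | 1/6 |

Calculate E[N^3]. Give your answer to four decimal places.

E[N^3] = Σ n^3·P(N=n)
 = (-27)·1/8 + (-8)·1/3 + (-1)·1/8 + 0·1/8 + 1·1/8 + 8·1/6
 = (-27/8) + (-8/3) + (-1/8) + 0 + 1/8 + 4/3
 = -113/24

-4.7083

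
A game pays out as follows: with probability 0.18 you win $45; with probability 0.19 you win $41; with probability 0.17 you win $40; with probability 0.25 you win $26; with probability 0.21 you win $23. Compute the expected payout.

E[payout] = 45·0.18 + 41·0.19 + 40·0.17 + 26·0.25 + 23·0.21
 = 8.1 + 7.79 + 6.8 + 6.5 + 4.83
 = 34.02

34.02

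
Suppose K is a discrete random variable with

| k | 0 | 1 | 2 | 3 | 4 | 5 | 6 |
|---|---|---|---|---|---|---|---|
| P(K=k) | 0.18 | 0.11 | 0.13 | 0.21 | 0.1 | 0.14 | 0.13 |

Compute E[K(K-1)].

E[K(K-1)] = Σ k(k-1)·P(K=k)
 = 0·0.18 + 0·0.11 + 2·0.13 + 6·0.21 + 12·0.1 + 20·0.14 + 30·0.13
 = 0 + 0 + 0.26 + 1.26 + 1.2 + 2.8 + 3.9
 = 9.42

9.42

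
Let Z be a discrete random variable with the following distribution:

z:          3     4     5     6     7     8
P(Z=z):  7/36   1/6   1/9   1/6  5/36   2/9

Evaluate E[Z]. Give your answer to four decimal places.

5.5556

E[Z] = Σ z·P(Z=z)
 = 3·7/36 + 4·1/6 + 5·1/9 + 6·1/6 + 7·5/36 + 8·2/9
 = 7/12 + 2/3 + 5/9 + 1 + 35/36 + 16/9
 = 50/9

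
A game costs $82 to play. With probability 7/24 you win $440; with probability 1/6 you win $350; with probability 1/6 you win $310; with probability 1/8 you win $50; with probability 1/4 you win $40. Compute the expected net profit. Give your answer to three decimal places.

E[payout] = 440·7/24 + 350·1/6 + 310·1/6 + 50·1/8 + 40·1/4
 = 385/3 + 175/3 + 155/3 + 25/4 + 10
 = 3055/12
Net = 3055/12 - 82 = 2071/12

172.583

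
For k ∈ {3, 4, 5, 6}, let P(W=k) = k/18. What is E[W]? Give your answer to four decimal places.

4.7778

E[W] = Σ w·P(W=w)
 = 3·1/6 + 4·2/9 + 5·5/18 + 6·1/3
 = 1/2 + 8/9 + 25/18 + 2
 = 43/9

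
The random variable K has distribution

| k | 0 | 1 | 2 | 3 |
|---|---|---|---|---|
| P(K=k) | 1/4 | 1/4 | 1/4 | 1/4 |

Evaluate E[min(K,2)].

E[min(K,2)] = Σ min(k,2)·P(K=k)
 = 0·1/4 + 1·1/4 + 2·1/4 + 2·1/4
 = 0 + 1/4 + 1/2 + 1/2
 = 5/4

1.25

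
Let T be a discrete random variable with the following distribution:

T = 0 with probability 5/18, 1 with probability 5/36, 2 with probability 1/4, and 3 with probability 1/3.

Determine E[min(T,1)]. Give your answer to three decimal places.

0.722

E[min(T,1)] = Σ min(t,1)·P(T=t)
 = 0·5/18 + 1·5/36 + 1·1/4 + 1·1/3
 = 0 + 5/36 + 1/4 + 1/3
 = 13/18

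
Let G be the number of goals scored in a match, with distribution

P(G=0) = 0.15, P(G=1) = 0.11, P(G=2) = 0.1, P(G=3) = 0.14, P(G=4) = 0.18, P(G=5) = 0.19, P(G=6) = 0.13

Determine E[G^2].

E[G^2] = Σ g^2·P(G=g)
 = 0·0.15 + 1·0.11 + 4·0.1 + 9·0.14 + 16·0.18 + 25·0.19 + 36·0.13
 = 0 + 0.11 + 0.4 + 1.26 + 2.88 + 4.75 + 4.68
 = 14.08

14.08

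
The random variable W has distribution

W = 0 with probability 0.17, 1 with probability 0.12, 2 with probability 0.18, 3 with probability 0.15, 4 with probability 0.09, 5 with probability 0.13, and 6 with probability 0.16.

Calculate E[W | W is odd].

P(W is odd) = 0.12 + 0.15 + 0.13 = 0.4.
E[W | W is odd] = [1·0.12 + 3·0.15 + 5·0.13] / 0.4
 = 1.22 / 0.4
 = 61/20

3.05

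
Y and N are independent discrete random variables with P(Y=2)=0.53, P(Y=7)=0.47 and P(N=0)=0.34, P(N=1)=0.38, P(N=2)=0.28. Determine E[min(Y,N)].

0.94

E[min(Y,N)] = Σ_y Σ_n min(y,n) · P(Y=y)P(N=n)
 = 0·0.1802 + 1·0.2014 + 2·0.1484 + 0·0.1598 + 1·0.1786 + 2·0.1316
 = 0 + 0.2014 + 0.2968 + 0 + 0.1786 + 0.2632
 = 0.94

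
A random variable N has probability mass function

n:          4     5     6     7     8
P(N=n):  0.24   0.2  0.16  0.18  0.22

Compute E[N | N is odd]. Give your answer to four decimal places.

P(N is odd) = 0.2 + 0.18 = 0.38.
E[N | N is odd] = [5·0.2 + 7·0.18] / 0.38
 = 2.26 / 0.38
 = 113/19

5.9474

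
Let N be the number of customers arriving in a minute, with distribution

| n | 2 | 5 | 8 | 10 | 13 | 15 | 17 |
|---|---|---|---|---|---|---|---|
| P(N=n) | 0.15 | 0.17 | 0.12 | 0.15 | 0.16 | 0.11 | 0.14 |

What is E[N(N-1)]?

110.06

E[N(N-1)] = Σ n(n-1)·P(N=n)
 = 2·0.15 + 20·0.17 + 56·0.12 + 90·0.15 + 156·0.16 + 210·0.11 + 272·0.14
 = 0.3 + 3.4 + 6.72 + 13.5 + 24.96 + 23.1 + 38.08
 = 110.06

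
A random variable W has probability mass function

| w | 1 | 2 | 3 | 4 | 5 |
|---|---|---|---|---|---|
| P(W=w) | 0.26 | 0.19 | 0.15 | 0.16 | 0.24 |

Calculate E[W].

E[W] = Σ w·P(W=w)
 = 1·0.26 + 2·0.19 + 3·0.15 + 4·0.16 + 5·0.24
 = 0.26 + 0.38 + 0.45 + 0.64 + 1.2
 = 2.93

2.93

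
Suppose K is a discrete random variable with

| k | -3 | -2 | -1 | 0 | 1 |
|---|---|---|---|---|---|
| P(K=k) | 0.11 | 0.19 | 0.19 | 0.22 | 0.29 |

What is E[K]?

-0.61

E[K] = Σ k·P(K=k)
 = (-3)·0.11 + (-2)·0.19 + (-1)·0.19 + 0·0.22 + 1·0.29
 = (-0.33) + (-0.38) + (-0.19) + 0 + 0.29
 = -0.61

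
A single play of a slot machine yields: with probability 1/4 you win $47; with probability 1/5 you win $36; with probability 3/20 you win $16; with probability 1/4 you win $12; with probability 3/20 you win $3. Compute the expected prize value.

24.8

E[payout] = 47·1/4 + 36·1/5 + 16·3/20 + 12·1/4 + 3·3/20
 = 47/4 + 36/5 + 12/5 + 3 + 9/20
 = 124/5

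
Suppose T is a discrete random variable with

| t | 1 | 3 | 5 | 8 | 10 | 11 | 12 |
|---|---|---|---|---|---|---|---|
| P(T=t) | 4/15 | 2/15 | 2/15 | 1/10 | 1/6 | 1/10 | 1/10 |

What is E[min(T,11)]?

E[min(T,11)] = Σ min(t,11)·P(T=t)
 = 1·4/15 + 3·2/15 + 5·2/15 + 8·1/10 + 10·1/6 + 11·1/10 + 11·1/10
 = 4/15 + 2/5 + 2/3 + 4/5 + 5/3 + 11/10 + 11/10
 = 6

6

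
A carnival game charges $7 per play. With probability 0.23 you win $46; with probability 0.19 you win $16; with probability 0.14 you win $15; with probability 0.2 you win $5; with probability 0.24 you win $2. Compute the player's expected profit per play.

10.2

E[payout] = 46·0.23 + 16·0.19 + 15·0.14 + 5·0.2 + 2·0.24
 = 10.58 + 3.04 + 2.1 + 1 + 0.48
 = 17.2
Net = 17.2 - 7 = 10.2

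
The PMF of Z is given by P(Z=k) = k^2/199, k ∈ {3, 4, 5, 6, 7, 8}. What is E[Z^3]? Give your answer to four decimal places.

310.2663

E[Z^3] = Σ z^3·P(Z=z)
 = 27·9/199 + 64·16/199 + 125·25/199 + 216·36/199 + 343·49/199 + 512·64/199
 = 243/199 + 1024/199 + 3125/199 + 7776/199 + 16807/199 + 32768/199
 = 61743/199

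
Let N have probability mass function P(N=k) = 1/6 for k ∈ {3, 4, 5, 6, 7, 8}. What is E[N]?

5.5

E[N] = Σ n·P(N=n)
 = 3·1/6 + 4·1/6 + 5·1/6 + 6·1/6 + 7·1/6 + 8·1/6
 = 1/2 + 2/3 + 5/6 + 1 + 7/6 + 4/3
 = 11/2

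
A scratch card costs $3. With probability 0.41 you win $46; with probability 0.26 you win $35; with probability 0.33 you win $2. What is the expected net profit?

25.62

E[payout] = 46·0.41 + 35·0.26 + 2·0.33
 = 18.86 + 9.1 + 0.66
 = 28.62
Net = 28.62 - 3 = 25.62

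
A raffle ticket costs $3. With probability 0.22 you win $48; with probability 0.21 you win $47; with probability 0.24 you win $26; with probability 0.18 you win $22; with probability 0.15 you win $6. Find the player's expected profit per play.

E[payout] = 48·0.22 + 47·0.21 + 26·0.24 + 22·0.18 + 6·0.15
 = 10.56 + 9.87 + 6.24 + 3.96 + 0.9
 = 31.53
Net = 31.53 - 3 = 28.53

28.53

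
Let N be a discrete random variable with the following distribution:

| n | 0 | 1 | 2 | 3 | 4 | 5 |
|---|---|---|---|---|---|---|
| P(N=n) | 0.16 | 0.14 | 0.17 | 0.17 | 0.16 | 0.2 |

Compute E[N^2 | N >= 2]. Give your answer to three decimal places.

13.957

P(N >= 2) = 0.17 + 0.17 + 0.16 + 0.2 = 0.7.
E[N^2 | N >= 2] = [4·0.17 + 9·0.17 + 16·0.16 + 25·0.2] / 0.7
 = 9.77 / 0.7
 = 977/70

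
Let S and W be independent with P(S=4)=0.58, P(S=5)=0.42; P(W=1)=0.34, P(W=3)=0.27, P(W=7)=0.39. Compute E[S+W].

8.3

E[S+W] = Σ_s Σ_w (s+w) · P(S=s)P(W=w)
 = 5·0.1972 + 7·0.1566 + 11·0.2262 + 6·0.1428 + 8·0.1134 + 12·0.1638
 = 0.986 + 1.0962 + 2.4882 + 0.8568 + 0.9072 + 1.9656
 = 8.3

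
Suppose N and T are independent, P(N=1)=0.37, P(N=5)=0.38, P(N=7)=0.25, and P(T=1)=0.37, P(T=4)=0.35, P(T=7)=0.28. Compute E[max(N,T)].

5.2429

E[max(N,T)] = Σ_n Σ_t max(n,t) · P(N=n)P(T=t)
 = 1·0.1369 + 4·0.1295 + 7·0.1036 + 5·0.1406 + 5·0.133 + 7·0.1064 + 7·0.0925 + 7·0.0875 + 7·0.07
 = 0.1369 + 0.518 + 0.7252 + 0.703 + 0.665 + 0.7448 + 0.6475 + 0.6125 + 0.49
 = 5.2429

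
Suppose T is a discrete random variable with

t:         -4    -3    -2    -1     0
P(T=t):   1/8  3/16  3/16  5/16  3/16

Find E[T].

E[T] = Σ t·P(T=t)
 = (-4)·1/8 + (-3)·3/16 + (-2)·3/16 + (-1)·5/16 + 0·3/16
 = (-1/2) + (-9/16) + (-3/8) + (-5/16) + 0
 = -7/4

-1.75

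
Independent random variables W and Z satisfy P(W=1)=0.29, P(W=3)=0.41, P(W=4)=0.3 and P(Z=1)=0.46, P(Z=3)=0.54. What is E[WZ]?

E[WZ] = Σ_w Σ_z wz · P(W=w)P(Z=z)
 = 1·0.1334 + 3·0.1566 + 3·0.1886 + 9·0.2214 + 4·0.138 + 12·0.162
 = 0.1334 + 0.4698 + 0.5658 + 1.9926 + 0.552 + 1.944
 = 5.6576

5.6576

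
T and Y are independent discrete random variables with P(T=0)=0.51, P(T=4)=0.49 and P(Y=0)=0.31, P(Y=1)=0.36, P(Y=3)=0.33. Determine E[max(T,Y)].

2.6485

E[max(T,Y)] = Σ_t Σ_y max(t,y) · P(T=t)P(Y=y)
 = 0·0.1581 + 1·0.1836 + 3·0.1683 + 4·0.1519 + 4·0.1764 + 4·0.1617
 = 0 + 0.1836 + 0.5049 + 0.6076 + 0.7056 + 0.6468
 = 2.6485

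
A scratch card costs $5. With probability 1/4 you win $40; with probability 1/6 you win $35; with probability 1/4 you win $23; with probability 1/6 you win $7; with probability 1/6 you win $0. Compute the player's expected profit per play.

17.75

E[payout] = 40·1/4 + 35·1/6 + 23·1/4 + 7·1/6 + 0·1/6
 = 10 + 35/6 + 23/4 + 7/6 + 0
 = 91/4
Net = 91/4 - 5 = 71/4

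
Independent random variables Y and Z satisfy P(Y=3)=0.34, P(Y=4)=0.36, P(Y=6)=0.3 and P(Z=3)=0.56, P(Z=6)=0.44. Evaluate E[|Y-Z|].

E[|Y-Z|] = Σ_y Σ_z |y-z| · P(Y=y)P(Z=z)
 = 0·0.1904 + 3·0.1496 + 1·0.2016 + 2·0.1584 + 3·0.168 + 0·0.132
 = 0 + 0.4488 + 0.2016 + 0.3168 + 0.504 + 0
 = 1.4712

1.4712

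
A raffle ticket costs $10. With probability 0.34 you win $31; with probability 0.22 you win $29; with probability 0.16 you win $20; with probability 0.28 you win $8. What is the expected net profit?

E[payout] = 31·0.34 + 29·0.22 + 20·0.16 + 8·0.28
 = 10.54 + 6.38 + 3.2 + 2.24
 = 22.36
Net = 22.36 - 10 = 12.36

12.36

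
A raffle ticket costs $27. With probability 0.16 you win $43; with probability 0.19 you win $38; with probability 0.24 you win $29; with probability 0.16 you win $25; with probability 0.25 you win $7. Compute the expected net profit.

-0.19

E[payout] = 43·0.16 + 38·0.19 + 29·0.24 + 25·0.16 + 7·0.25
 = 6.88 + 7.22 + 6.96 + 4 + 1.75
 = 26.81
Net = 26.81 - 27 = -0.19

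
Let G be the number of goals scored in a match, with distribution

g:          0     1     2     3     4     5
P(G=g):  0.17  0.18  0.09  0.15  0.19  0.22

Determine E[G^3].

E[G^3] = Σ g^3·P(G=g)
 = 0·0.17 + 1·0.18 + 8·0.09 + 27·0.15 + 64·0.19 + 125·0.22
 = 0 + 0.18 + 0.72 + 4.05 + 12.16 + 27.5
 = 44.61

44.61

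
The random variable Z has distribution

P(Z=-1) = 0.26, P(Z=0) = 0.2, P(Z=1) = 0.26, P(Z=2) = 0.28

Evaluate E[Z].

E[Z] = Σ z·P(Z=z)
 = (-1)·0.26 + 0·0.2 + 1·0.26 + 2·0.28
 = (-0.26) + 0 + 0.26 + 0.56
 = 0.56

0.56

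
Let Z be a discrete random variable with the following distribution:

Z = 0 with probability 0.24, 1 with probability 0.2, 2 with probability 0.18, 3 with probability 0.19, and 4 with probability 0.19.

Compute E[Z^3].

18.93

E[Z^3] = Σ z^3·P(Z=z)
 = 0·0.24 + 1·0.2 + 8·0.18 + 27·0.19 + 64·0.19
 = 0 + 0.2 + 1.44 + 5.13 + 12.16
 = 18.93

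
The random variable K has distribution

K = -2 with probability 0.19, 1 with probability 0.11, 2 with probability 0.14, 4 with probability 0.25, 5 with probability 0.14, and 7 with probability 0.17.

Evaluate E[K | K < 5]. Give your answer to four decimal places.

1.4638

P(K < 5) = 0.19 + 0.11 + 0.14 + 0.25 = 0.69.
E[K | K < 5] = [(-2)·0.19 + 1·0.11 + 2·0.14 + 4·0.25] / 0.69
 = 1.01 / 0.69
 = 101/69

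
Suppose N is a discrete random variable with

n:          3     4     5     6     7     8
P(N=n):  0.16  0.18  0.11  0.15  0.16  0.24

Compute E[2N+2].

E[2N+2] = Σ (2n+2)·P(N=n)
 = 8·0.16 + 10·0.18 + 12·0.11 + 14·0.15 + 16·0.16 + 18·0.24
 = 1.28 + 1.8 + 1.32 + 2.1 + 2.56 + 4.32
 = 13.38

13.38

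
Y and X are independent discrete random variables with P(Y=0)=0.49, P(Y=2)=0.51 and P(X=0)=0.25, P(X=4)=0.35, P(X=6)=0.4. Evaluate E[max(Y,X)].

4.055

E[max(Y,X)] = Σ_y Σ_x max(y,x) · P(Y=y)P(X=x)
 = 0·0.1225 + 4·0.1715 + 6·0.196 + 2·0.1275 + 4·0.1785 + 6·0.204
 = 0 + 0.686 + 1.176 + 0.255 + 0.714 + 1.224
 = 4.055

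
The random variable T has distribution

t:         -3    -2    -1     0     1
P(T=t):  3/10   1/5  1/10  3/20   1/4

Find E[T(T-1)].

E[T(T-1)] = Σ t(t-1)·P(T=t)
 = 12·3/10 + 6·1/5 + 2·1/10 + 0·3/20 + 0·1/4
 = 18/5 + 6/5 + 1/5 + 0 + 0
 = 5

5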